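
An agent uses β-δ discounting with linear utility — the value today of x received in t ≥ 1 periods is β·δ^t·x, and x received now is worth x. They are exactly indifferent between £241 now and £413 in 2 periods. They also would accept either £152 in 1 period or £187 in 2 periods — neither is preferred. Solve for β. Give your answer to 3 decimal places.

The second indifference involves only future payoffs, so β cancels: β·δ^1·152 = β·δ^2·187, giving δ = 152/187 = 0.81283.
The first indifference: 241 = β·δ^2·413, so β = 241/(δ^2·413) = 241/(0.66070·413) ≈ 0.883.

β ≈ 0.883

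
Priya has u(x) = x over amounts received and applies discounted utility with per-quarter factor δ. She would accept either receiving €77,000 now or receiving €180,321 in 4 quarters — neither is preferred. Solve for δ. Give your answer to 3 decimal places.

δ ≈ 0.808

Indifference means u(77000) = δ^4 · u(180321), so δ^4 = u(77000)/u(180321).
With u(x) = x: δ^4 = 77000/180321 = 0.42702.
Hence δ = (0.42702)^(1/4) = 0.80837.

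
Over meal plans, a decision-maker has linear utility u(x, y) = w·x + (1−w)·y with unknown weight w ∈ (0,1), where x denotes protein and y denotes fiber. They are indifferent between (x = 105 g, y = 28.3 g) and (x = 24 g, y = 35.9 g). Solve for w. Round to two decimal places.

u(105,28.3) = u(24,35.9) means w·105 + (1−w)·28.3 = w·24 + (1−w)·35.9.
Rearranging, 81·w − 7.6·(1−w) = 0.
The marginal rate of substitution is 7.6/81, so w = 7.6/(81+7.6) = 0.09.

w = 0.09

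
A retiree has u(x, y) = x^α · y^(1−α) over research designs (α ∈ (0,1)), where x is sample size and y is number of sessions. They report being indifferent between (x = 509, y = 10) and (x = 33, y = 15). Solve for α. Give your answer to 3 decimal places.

α ≈ 0.129

The Cobb–Douglas utilities coincide, so 509^α·10^(1−α) = 33^α·15^(1−α).
Taking logs: α·ln 509 + (1−α)·ln 10 = α·ln 33 + (1−α)·ln 15, i.e. α·2.735940 = (1−α)·0.405465.
Thus α·(3.141405) = 0.405465, so α = 0.405465/3.141405 ≈ 0.129.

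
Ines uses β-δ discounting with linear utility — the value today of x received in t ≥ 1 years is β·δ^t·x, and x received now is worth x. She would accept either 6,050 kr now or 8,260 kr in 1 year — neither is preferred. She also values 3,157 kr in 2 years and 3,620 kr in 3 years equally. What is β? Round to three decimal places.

From the later pair, β·δ^2·3157 = β·δ^3·3620; dividing through, δ = 3157/3620 = 0.87210.
Substituting δ into 6050 = β·δ·8260: β = 6050/(7203.541) ≈ 0.840.

β ≈ 0.840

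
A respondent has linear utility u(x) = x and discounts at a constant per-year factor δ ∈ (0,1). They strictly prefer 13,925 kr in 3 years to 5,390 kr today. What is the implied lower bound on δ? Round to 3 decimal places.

δ > 0.729

The preference means 5390 < δ^3·13925.
Dividing by 13925: δ^3 > 0.38707. Both sides are positive, so the cube root keeps the direction.
δ > 0.38707^(1/3) = 0.729.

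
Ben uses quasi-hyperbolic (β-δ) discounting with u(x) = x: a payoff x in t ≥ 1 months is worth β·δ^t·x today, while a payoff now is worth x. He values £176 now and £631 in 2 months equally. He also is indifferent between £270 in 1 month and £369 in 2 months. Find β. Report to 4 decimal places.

From the later pair, β·δ^1·270 = β·δ^2·369; dividing through, δ = 270/369 = 0.73171.
Now use the now-vs-future pair: 176 = β·δ^2·631 gives β = 176/(0.53540·631) ≈ 0.5210.

β ≈ 0.5210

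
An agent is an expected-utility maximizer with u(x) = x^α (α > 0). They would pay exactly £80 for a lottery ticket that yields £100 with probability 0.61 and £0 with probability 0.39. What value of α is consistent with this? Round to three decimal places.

EU(lottery) = 0.61·100^α + 0.39·0 = 0.61·100^α.
Equating: 80^α = 0.61·100^α, i.e. 0.8000^α = 0.61.
Take logs: α = ln 0.61 / ln(80/100) ≈ 2.21515.

α ≈ 2.215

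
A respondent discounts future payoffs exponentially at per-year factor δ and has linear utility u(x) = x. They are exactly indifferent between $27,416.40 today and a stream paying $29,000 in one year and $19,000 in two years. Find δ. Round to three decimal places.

δ ≈ 0.660

The stream is worth 29000δ + 19000δ² today, so 29000δ + 19000δ² = 27416.40.
Rearranged: 19000δ² + 29000δ − 27416.40 = 0.
By the quadratic formula (taking the positive root), δ = (−29000 + √2924646400.00) / 38000 ≈ 0.660.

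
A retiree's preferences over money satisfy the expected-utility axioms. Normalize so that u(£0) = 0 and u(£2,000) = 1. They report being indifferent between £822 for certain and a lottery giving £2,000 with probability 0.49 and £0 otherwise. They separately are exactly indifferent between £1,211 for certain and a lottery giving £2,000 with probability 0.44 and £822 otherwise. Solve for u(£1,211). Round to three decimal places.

0.714

The first gamble pins u(£822): it must equal 0.49·1 + 0.51·0 = 0.49.
Chaining: u(£1,211) = 0.44·1.00 + 0.56·0.49 = 0.7144.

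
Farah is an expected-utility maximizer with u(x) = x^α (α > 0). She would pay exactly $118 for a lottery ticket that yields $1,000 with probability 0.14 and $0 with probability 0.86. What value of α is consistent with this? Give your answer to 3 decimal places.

α ≈ 0.920

The lottery's expected utility is 0.14·u(1000) + 0.86·u(0) = 0.14·1000^α (since u(0) = 0 for α > 0).
Equating: 118^α = 0.14·1000^α, i.e. 0.1180^α = 0.14.
Taking logs: α·ln(118/1000) = ln(0.14), so α = -1.966113 / -2.137071 ≈ 0.920.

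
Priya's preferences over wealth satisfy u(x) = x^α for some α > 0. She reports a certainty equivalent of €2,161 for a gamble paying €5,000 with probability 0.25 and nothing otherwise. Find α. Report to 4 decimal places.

The lottery's expected utility is 0.25·u(5000) + 0.75·u(0) = 0.25·5000^α (since u(0) = 0 for α > 0).
Indifference: 2161^α = 0.25·5000^α, so (2161/5000)^α = 0.25.
α = ln(0.25) / ln(2161/5000) = -1.3862944/-0.8388668 ≈ 1.6526.

α ≈ 1.6526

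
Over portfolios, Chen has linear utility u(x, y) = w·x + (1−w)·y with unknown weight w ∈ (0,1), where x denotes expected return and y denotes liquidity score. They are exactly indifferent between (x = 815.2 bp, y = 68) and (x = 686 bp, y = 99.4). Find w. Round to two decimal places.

w = 0.20

Equating utilities: w·815.2 + (1−w)·68 = w·686 + (1−w)·99.4.
Collecting terms: w·129.2 = (1−w)·31.4.
So w/(1−w) = 31.4/129.2 = 0.2430, giving w = 31.4/(129.2+31.4) = 0.20.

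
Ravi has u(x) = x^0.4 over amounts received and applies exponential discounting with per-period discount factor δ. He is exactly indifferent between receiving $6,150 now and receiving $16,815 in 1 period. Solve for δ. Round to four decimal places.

δ ≈ 0.6688

Equating discounted utilities: u(6150) = δ·u(16815) ⇒ δ = u(6150)/u(16815).
With u(x) = x^0.4: δ = 6150^0.4/16815^0.4 = (6150/16815)^0.4 = 0.66876.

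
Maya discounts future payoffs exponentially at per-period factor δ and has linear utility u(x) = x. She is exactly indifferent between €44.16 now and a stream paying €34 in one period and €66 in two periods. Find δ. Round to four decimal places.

Present value of the stream is 34·δ + 66·δ². Indifference gives 34δ + 66δ² = 44.16.
Rearranged: 66δ² + 34δ − 44.16 = 0.
The positive root is δ = [−34 + √(34² + 4·66·44.16)] / (2·66) = (−34 + 113.200)/132 ≈ 0.6000.

δ ≈ 0.6000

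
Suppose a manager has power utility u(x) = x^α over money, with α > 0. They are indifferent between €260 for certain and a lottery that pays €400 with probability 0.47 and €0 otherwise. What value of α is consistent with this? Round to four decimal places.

α ≈ 1.7527

EU(lottery) = 0.47·400^α + 0.53·0 = 0.47·400^α.
Indifference: 260^α = 0.47·400^α, so (260/400)^α = 0.47.
α = ln(0.47) / ln(260/400) = -0.7550226/-0.4307829 ≈ 1.7527.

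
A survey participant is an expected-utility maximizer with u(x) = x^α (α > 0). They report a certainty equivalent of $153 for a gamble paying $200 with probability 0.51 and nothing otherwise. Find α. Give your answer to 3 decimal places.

α ≈ 2.514

EU(lottery) = 0.51·200^α + 0.49·0 = 0.51·200^α.
Equating: 153^α = 0.51·200^α, i.e. 0.7650^α = 0.51.
α = ln(0.51) / ln(153/200) = -0.673345/-0.267879 ≈ 2.514.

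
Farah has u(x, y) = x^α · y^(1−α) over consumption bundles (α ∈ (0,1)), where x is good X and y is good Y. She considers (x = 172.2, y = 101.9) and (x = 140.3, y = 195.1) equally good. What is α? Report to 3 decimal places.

α ≈ 0.760

Indifference: 172.2^α · 101.9^(1−α) = 140.3^α · 195.1^(1−α).
(172.2/140.3)^α = (195.1/101.9)^(1−α); take logs: α·ln(172.2/140.3) = (1−α)·ln(195.1/101.9), i.e. α·0.204874 = (1−α)·0.649520.
With A = 0.204874 and B = 0.649520: α·A = (1−α)·B, so α = B/(A+B) = 0.649520/0.854394 ≈ 0.760.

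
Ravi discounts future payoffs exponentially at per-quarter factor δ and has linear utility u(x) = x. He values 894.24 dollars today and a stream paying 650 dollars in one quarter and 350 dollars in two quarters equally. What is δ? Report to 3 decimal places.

δ ≈ 0.920

The stream is worth 650δ + 350δ² today, so 650δ + 350δ² = 894.24.
That is, 350δ² + 650δ − 894.24 = 0, a quadratic in δ.
δ = (−650 + √(650² + 4·350·894.24)) / (2·350) = (−650 + √1674436.00) / 700 ≈ 0.920.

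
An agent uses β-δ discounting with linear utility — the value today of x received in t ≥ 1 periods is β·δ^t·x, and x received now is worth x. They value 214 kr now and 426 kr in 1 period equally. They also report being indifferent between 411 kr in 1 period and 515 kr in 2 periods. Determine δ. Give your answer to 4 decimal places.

From the later pair, β·δ^1·411 = β·δ^2·515; dividing through, δ = 411/515 = 0.79806.

δ ≈ 0.7981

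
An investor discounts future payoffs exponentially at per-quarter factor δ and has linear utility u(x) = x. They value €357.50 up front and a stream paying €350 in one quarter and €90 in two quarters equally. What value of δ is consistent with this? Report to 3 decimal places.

δ ≈ 0.840

The stream is worth 350δ + 90δ² today, so 350δ + 90δ² = 357.50.
That is, 90δ² + 350δ − 357.50 = 0, a quadratic in δ.
δ = (−350 + √(350² + 4·90·357.50)) / (2·90) = (−350 + √251200.00) / 180 ≈ 0.840.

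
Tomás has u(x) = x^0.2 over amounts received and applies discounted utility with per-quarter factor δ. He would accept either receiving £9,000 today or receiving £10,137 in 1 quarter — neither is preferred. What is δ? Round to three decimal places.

The payoff in 1 quarter is discounted by δ, so u(9000) = δ·u(10137) and δ = u(9000)/u(10137).
With u(x) = x^0.2: δ = 9000^0.2/10137^0.2 = (9000/10137)^0.2 = 0.97649.

δ ≈ 0.976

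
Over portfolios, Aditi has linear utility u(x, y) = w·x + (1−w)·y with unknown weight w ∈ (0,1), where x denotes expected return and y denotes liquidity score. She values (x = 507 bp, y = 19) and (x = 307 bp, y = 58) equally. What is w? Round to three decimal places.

w = 0.163

Equating utilities: w·507 + (1−w)·19 = w·307 + (1−w)·58.
w·(507−307) = (1−w)·(58−19), i.e. w·200 = (1−w)·39.
The marginal rate of substitution is 39/200, so w = 39/(200+39) = 0.163.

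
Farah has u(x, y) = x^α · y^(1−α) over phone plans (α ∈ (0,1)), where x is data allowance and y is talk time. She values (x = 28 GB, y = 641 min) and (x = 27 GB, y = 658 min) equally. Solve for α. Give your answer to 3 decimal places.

α ≈ 0.419

Indifference: 28^α · 641^(1−α) = 27^α · 658^(1−α).
(28/27)^α = (658/641)^(1−α); take logs: α·ln(28/27) = (1−α)·ln(658/641), i.e. α·0.036368 = (1−α)·0.026175.
Thus α·(0.062543) = 0.026175, so α = 0.026175/0.062543 ≈ 0.419.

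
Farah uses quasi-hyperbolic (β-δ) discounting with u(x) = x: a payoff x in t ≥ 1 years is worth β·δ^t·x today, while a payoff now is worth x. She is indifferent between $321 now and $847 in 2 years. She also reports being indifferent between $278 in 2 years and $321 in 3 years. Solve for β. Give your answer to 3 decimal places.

The second indifference involves only future payoffs, so β cancels: β·δ^2·278 = β·δ^3·321, giving δ = 278/321 = 0.86604.
The first indifference: 321 = β·δ^2·847, so β = 321/(δ^2·847) = 321/(0.75003·847) ≈ 0.505.

β ≈ 0.505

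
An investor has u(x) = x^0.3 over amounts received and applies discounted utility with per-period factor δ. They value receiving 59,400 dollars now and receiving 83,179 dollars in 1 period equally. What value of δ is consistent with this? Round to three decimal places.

δ ≈ 0.904

Equating discounted utilities: u(59400) = δ·u(83179) ⇒ δ = u(59400)/u(83179).
Since u(x) = x^0.3, δ = (59400/83179)^0.3 = 0.71412^0.3 = 0.90392.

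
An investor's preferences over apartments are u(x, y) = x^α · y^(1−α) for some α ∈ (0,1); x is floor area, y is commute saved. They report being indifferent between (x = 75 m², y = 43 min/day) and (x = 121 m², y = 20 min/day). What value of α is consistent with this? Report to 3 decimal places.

The Cobb–Douglas utilities coincide, so 75^α·43^(1−α) = 121^α·20^(1−α).
Taking logs: α·ln 75 + (1−α)·ln 43 = α·ln 121 + (1−α)·ln 20, i.e. α·-0.478302 = (1−α)·-0.765468.
With A = -0.478302 and B = -0.765468: α·A = (1−α)·B, so α = B/(A+B) = -0.765468/-1.243770 ≈ 0.615.

α ≈ 0.615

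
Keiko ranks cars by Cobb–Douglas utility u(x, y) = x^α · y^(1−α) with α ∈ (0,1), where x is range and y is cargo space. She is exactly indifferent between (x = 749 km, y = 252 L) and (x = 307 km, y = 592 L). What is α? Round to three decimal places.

α ≈ 0.489

Set the two utilities equal: 749^α·252^(1−α) = 307^α·592^(1−α).
Rearrange to (749/307)^α = (592/252)^(1−α) and take logs: α·0.891891 = (1−α)·0.854078.
So α/(1−α) = (0.854078)/(0.891891) = 0.957604, and α = 0.957604/1.957604 ≈ 0.489.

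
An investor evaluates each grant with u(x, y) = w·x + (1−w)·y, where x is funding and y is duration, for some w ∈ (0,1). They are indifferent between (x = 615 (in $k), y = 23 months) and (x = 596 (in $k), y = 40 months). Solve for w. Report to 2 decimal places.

w = 0.47

u(615,23) = u(596,40) means w·615 + (1−w)·23 = w·596 + (1−w)·40.
Collecting terms: w·19 = (1−w)·17.
So w/(1−w) = 17/19 = 0.8947, giving w = 17/(19+17) = 0.47.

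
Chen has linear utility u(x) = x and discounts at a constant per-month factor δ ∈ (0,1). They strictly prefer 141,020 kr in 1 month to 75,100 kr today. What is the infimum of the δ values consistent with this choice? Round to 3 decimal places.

δ > 0.533

Comparing present values: 75100 < δ·141020.
So δ > 75100/141020 = 0.53255.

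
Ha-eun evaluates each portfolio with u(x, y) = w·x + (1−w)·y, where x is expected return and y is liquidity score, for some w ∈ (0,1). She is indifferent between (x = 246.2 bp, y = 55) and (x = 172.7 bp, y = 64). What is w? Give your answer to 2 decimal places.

Indifference: w·246.2 + (1−w)·55 = w·172.7 + (1−w)·64.
w·(246.2−172.7) = (1−w)·(64−55), i.e. w·73.5 = (1−w)·9.
So w/(1−w) = 9/73.5 = 0.1224, giving w = 9/(73.5+9) = 0.11.

w = 0.11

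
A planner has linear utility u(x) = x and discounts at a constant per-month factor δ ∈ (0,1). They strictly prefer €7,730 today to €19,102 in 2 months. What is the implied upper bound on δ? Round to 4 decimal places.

The preference means 7730 > δ^2·19102.
Dividing by 19102: δ^2 < 0.40467. Both sides are positive, so the square root keeps the direction.
δ < 0.40467^(1/2) = 0.6361.

δ < 0.6361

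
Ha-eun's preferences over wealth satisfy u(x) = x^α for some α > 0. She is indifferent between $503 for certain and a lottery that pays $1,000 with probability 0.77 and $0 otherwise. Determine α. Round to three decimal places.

α ≈ 0.380

Since u(0) = 0, the lottery's EU is 0.77·1000^α.
Setting u(503) equal to that: 503^α = 0.77·1000^α ⇒ (503/1000)^α = 0.77.
Taking logs: α·ln(503/1000) = ln(0.77), so α = -0.261365 / -0.687165 ≈ 0.380.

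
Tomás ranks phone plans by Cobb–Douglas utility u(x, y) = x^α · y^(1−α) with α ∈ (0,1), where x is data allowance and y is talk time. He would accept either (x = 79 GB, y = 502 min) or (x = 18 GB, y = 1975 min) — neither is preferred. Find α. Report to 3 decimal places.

Indifference: 79^α · 502^(1−α) = 18^α · 1975^(1−α).
Rearrange to (79/18)^α = (1975/502)^(1−α) and take logs: α·1.479076 = (1−α)·1.369724.
Thus α·(2.848800) = 1.369724, so α = 1.369724/2.848800 ≈ 0.481.

α ≈ 0.481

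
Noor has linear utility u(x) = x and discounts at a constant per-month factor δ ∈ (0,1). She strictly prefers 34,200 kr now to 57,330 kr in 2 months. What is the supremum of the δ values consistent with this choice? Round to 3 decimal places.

The preference means 34200 > δ^2·57330.
Dividing by 57330: δ^2 < 0.59655. Both sides are positive, so the square root keeps the direction.
δ < (34200/57330)^(1/2) ≈ 0.772.

δ < 0.772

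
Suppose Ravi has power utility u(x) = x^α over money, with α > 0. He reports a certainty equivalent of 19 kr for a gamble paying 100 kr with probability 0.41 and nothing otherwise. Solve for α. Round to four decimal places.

The lottery's expected utility is 0.41·u(100) + 0.59·u(0) = 0.41·100^α (since u(0) = 0 for α > 0).
Equating: 19^α = 0.41·100^α, i.e. 0.1900^α = 0.41.
Take logs: α = ln 0.41 / ln(19/100) ≈ 0.536871.

α ≈ 0.5369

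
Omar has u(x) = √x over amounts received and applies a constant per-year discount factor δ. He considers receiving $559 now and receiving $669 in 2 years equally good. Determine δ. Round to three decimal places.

The payoff in 2 years is discounted by δ^2, so u(559) = δ^2·u(669) and δ^2 = u(559)/u(669).
With u(x) = √x: δ^2 = √559/√669 = √(559/669) = 0.91410.
Hence δ = (0.91410)^(1/2) = 0.95608.

δ ≈ 0.956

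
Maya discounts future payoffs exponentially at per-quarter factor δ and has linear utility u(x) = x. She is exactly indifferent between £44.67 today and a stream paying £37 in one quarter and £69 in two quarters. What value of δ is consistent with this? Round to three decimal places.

δ ≈ 0.580

Equating present values: 44.67 = 37δ + 69δ².
Rearranged: 69δ² + 37δ − 44.67 = 0.
The positive root is δ = [−37 + √(37² + 4·69·44.67)] / (2·69) = (−37 + 117.038)/138 ≈ 0.580.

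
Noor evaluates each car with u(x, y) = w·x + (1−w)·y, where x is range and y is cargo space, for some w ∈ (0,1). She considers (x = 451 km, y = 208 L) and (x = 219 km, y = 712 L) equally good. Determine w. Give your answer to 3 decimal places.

Indifference: w·451 + (1−w)·208 = w·219 + (1−w)·712.
w·(451−219) = (1−w)·(712−208), i.e. w·232 = (1−w)·504.
Hence w = 504/(232+504) = 504/736 = 0.685.

w = 0.685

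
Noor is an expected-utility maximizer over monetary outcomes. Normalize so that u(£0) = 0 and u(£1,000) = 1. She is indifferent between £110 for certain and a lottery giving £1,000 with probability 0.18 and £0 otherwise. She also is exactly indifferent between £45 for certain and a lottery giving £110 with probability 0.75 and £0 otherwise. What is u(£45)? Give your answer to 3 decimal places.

0.135

First, u(£110) = 0.18·u(£1,000) + 0.82·u(£0) = 0.18.
Chaining: u(£45) = 0.75·0.18 + 0.25·0.00 = 0.1350.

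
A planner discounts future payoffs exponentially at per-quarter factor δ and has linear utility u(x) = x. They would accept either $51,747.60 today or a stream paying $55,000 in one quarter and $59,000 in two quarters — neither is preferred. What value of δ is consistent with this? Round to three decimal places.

δ ≈ 0.580

Equating present values: 51747.60 = 55000δ + 59000δ².
So 59000δ² + 55000δ − 51747.60 = 0.
δ = (−55000 + √(55000² + 4·59000·51747.60)) / (2·59000) = (−55000 + √15237433600.00) / 118000 ≈ 0.580.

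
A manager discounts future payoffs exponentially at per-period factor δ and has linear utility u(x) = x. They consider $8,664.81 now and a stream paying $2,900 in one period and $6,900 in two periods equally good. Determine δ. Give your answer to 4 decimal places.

δ ≈ 0.9300

Equating present values: 8664.81 = 2900δ + 6900δ².
So 6900δ² + 2900δ − 8664.81 = 0.
By the quadratic formula (taking the positive root), δ = (−2900 + √247558756.00) / 13800 ≈ 0.9300.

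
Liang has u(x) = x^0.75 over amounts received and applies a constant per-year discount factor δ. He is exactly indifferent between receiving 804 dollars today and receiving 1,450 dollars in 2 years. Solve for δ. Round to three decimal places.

The payoff in 2 years is discounted by δ^2, so u(804) = δ^2·u(1450) and δ^2 = u(804)/u(1450).
Since u(x) = x^0.75, δ^2 = (804/1450)^0.75 = 0.55448^0.75 = 0.64256.
Hence δ = (0.64256)^(1/2) = 0.80160.

δ ≈ 0.802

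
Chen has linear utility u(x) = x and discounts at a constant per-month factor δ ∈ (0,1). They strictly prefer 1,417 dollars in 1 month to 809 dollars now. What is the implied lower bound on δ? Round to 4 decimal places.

δ > 0.5709

Under u(x) = x this choice says 809 < δ·1417.
So δ > 809/1417 = 0.57092.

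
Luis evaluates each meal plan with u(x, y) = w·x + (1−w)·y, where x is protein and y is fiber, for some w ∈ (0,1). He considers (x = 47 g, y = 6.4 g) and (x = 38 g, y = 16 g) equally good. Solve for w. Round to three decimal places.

w = 0.516

u(47,6.4) = u(38,16) means w·47 + (1−w)·6.4 = w·38 + (1−w)·16.
Collecting terms: w·9 = (1−w)·9.6.
Hence w = 9.6/(9+9.6) = 9.6/18.6 = 0.516.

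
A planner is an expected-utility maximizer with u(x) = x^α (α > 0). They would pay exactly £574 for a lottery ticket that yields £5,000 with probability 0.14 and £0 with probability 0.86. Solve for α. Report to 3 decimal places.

The lottery's expected utility is 0.14·u(5000) + 0.86·u(0) = 0.14·5000^α (since u(0) = 0 for α > 0).
Equating: 574^α = 0.14·5000^α, i.e. 0.1148^α = 0.14.
Taking logs: α·ln(574/5000) = ln(0.14), so α = -1.966113 / -2.164564 ≈ 0.908.

α ≈ 0.908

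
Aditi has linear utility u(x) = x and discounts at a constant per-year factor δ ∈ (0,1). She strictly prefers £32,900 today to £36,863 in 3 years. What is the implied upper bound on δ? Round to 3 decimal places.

Comparing present values: 32900 > δ^3·36863.
Dividing by 36863: δ^3 < 0.89249. Both sides are positive, so the cube root keeps the direction.
δ < (32900/36863)^(1/3) ≈ 0.963.

δ < 0.963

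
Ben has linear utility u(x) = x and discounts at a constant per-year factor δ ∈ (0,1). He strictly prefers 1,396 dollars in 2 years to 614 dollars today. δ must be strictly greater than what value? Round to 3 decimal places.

δ > 0.663

Under u(x) = x this choice says 614 < δ^2·1396.
Dividing by 1396: δ^2 > 0.43983. Both sides are positive, so the square root keeps the direction.
δ > 0.43983^(1/2) = 0.663.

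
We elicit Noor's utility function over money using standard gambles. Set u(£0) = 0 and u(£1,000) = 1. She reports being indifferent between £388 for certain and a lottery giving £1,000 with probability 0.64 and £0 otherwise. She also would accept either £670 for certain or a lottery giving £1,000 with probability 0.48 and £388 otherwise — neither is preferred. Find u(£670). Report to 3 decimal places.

0.813

The first gamble pins u(£388): it must equal 0.64·1 + 0.36·0 = 0.64.
Chaining: u(£670) = 0.48·1.00 + 0.52·0.64 = 0.8128.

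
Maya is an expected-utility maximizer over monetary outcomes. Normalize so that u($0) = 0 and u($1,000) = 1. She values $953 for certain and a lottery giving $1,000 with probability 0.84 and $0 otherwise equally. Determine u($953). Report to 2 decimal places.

0.84

The indifference gives u($953) = 0.84·u($1,000) + 0.16·u($0) = 0.84·1 + 0.16·0 = 0.84.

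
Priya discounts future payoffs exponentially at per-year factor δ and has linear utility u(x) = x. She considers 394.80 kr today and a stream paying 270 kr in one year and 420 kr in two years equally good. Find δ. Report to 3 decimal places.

Equating present values: 394.80 = 270δ + 420δ².
Rearranged: 420δ² + 270δ − 394.80 = 0.
By the quadratic formula (taking the positive root), δ = (−270 + √736164.00) / 840 ≈ 0.700.

δ ≈ 0.700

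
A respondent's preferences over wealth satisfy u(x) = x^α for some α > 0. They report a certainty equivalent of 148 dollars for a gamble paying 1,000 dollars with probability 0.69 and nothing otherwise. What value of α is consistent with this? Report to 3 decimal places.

α ≈ 0.194

The lottery's expected utility is 0.69·u(1000) + 0.31·u(0) = 0.69·1000^α (since u(0) = 0 for α > 0).
Indifference: 148^α = 0.69·1000^α, so (148/1000)^α = 0.69.
Taking logs: α·ln(148/1000) = ln(0.69), so α = -0.371064 / -1.910543 ≈ 0.194.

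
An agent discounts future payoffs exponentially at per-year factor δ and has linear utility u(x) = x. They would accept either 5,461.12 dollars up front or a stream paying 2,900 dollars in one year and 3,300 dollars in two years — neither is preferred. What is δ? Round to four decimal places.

δ ≈ 0.9200

Present value of the stream is 2900·δ + 3300·δ². Indifference gives 2900δ + 3300δ² = 5461.12.
Rearranged: 3300δ² + 2900δ − 5461.12 = 0.
δ = (−2900 + √(2900² + 4·3300·5461.12)) / (2·3300) = (−2900 + √80496784.00) / 6600 ≈ 0.9200.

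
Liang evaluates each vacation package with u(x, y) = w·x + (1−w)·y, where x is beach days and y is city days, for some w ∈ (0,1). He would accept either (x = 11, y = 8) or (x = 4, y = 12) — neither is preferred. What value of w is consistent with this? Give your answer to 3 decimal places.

w = 0.364

u(11,8) = u(4,12) means w·11 + (1−w)·8 = w·4 + (1−w)·12.
w·(11−4) = (1−w)·(12−8), i.e. w·7 = (1−w)·4.
The marginal rate of substitution is 4/7, so w = 4/(7+4) = 0.364.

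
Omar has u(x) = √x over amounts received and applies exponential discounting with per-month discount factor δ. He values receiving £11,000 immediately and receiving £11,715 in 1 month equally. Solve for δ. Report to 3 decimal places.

δ ≈ 0.969

Indifference means u(11000) = δ · u(11715), so δ = u(11000)/u(11715).
With u(x) = √x: δ = √11000/√11715 = √(11000/11715) = 0.96900.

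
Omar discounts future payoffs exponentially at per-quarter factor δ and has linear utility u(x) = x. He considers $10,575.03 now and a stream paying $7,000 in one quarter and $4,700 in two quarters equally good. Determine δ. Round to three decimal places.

δ ≈ 0.930

Present value of the stream is 7000·δ + 4700·δ². Indifference gives 7000δ + 4700δ² = 10575.03.
So 4700δ² + 7000δ − 10575.03 = 0.
δ = (−7000 + √(7000² + 4·4700·10575.03)) / (2·4700) = (−7000 + √247810564.00) / 9400 ≈ 0.930.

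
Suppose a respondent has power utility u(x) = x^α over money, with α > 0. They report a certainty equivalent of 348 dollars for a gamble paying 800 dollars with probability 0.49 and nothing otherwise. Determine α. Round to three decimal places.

Since u(0) = 0, the lottery's EU is 0.49·800^α.
Indifference: 348^α = 0.49·800^α, so (348/800)^α = 0.49.
Take logs: α = ln 0.49 / ln(348/800) ≈ 0.85697.

α ≈ 0.857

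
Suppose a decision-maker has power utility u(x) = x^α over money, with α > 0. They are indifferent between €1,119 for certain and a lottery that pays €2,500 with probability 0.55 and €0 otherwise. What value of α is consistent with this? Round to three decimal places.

Since u(0) = 0, the lottery's EU is 0.55·2500^α.
Equating: 1119^α = 0.55·2500^α, i.e. 0.4476^α = 0.55.
α = ln(0.55) / ln(1119/2500) = -0.597837/-0.803855 ≈ 0.744.

α ≈ 0.744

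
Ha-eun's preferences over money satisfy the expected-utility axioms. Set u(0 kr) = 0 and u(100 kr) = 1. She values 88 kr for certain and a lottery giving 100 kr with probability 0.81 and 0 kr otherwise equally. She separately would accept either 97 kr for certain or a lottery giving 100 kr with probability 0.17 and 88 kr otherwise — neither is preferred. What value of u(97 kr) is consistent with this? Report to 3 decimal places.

First, u(88 kr) = 0.81·u(100 kr) + 0.19·u(0 kr) = 0.81.
Chaining: u(97 kr) = 0.17·1.00 + 0.83·0.81 = 0.8423.

0.842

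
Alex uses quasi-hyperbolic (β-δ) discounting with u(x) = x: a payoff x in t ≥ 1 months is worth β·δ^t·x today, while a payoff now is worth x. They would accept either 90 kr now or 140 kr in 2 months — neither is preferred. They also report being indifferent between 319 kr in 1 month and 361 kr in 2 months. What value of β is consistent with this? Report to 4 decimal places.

β ≈ 0.8233

From the later pair, β·δ^1·319 = β·δ^2·361; dividing through, δ = 319/361 = 0.88366.
Substituting δ into 90 = β·δ^2·140: β = 90/(109.319) ≈ 0.8233.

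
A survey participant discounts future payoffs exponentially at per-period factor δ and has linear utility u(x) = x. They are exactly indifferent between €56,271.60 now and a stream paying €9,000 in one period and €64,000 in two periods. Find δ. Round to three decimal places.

The stream is worth 9000δ + 64000δ² today, so 9000δ + 64000δ² = 56271.60.
So 64000δ² + 9000δ − 56271.60 = 0.
δ = (−9000 + √(9000² + 4·64000·56271.60)) / (2·64000) = (−9000 + √14486529600.00) / 128000 ≈ 0.870.

δ ≈ 0.870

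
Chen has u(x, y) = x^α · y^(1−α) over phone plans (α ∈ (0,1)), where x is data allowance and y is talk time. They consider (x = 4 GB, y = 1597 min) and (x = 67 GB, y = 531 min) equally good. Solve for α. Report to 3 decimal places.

α ≈ 0.281

The Cobb–Douglas utilities coincide, so 4^α·1597^(1−α) = 67^α·531^(1−α).
Rearrange to (4/67)^α = (531/1597)^(1−α) and take logs: α·-2.818398 = (1−α)·-1.101120.
Thus α·(-3.919518) = -1.101120, so α = -1.101120/-3.919518 ≈ 0.281.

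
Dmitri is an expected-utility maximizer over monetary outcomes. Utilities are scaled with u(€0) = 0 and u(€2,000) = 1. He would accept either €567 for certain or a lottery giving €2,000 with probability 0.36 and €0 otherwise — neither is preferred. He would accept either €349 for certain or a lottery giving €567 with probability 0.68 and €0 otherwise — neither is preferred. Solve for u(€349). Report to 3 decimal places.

0.245

First, u(€567) = 0.36·u(€2,000) + 0.64·u(€0) = 0.36.
The second indifference gives u(€349) = 0.68·u(€567) + 0.32·u(€0) = 0.68·0.36 + 0.32·0.00 = 0.2448.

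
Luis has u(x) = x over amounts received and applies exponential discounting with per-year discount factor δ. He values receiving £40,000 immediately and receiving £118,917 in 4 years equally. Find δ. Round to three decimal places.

δ ≈ 0.762

Equating discounted utilities: u(40000) = δ^4·u(118917) ⇒ δ^4 = u(40000)/u(118917).
With u(x) = x: δ^4 = 40000/118917 = 0.33637.
Hence δ = (0.33637)^(1/4) = 0.76156.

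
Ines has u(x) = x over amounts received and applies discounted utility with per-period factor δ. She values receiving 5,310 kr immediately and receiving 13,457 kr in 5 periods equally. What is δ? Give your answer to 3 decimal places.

δ ≈ 0.830

Equating discounted utilities: u(5310) = δ^5·u(13457) ⇒ δ^5 = u(5310)/u(13457).
With u(x) = x: δ^5 = 5310/13457 = 0.39459.
So δ = 0.39459^(1/5) ≈ 0.830.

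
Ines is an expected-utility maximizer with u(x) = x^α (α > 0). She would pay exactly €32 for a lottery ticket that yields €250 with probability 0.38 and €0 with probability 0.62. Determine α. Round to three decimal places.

Since u(0) = 0, the lottery's EU is 0.38·250^α.
Setting u(32) equal to that: 32^α = 0.38·250^α ⇒ (32/250)^α = 0.38.
Take logs: α = ln 0.38 / ln(32/250) ≈ 0.47068.

α ≈ 0.471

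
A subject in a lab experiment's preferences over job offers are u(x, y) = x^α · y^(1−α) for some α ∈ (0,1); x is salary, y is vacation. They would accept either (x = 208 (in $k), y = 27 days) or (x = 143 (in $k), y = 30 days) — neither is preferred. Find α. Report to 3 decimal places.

Indifference: 208^α · 27^(1−α) = 143^α · 30^(1−α).
Rearrange to (208/143)^α = (30/27)^(1−α) and take logs: α·0.374693 = (1−α)·0.105361.
With A = 0.374693 and B = 0.105361: α·A = (1−α)·B, so α = B/(A+B) = 0.105361/0.480054 ≈ 0.219.

α ≈ 0.219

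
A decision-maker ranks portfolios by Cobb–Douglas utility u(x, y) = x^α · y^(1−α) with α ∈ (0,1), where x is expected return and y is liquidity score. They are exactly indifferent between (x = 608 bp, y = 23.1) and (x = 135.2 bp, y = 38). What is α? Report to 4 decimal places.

The Cobb–Douglas utilities coincide, so 608^α·23.1^(1−α) = 135.2^α·38^(1−α).
(608/135.2)^α = (38/23.1)^(1−α); take logs: α·ln(608/135.2) = (1−α)·ln(38/23.1), i.e. α·1.5034197 = (1−α)·0.4977535.
So α/(1−α) = (0.4977535)/(1.5034197) = 0.3310809, and α = 0.3310809/1.3310809 ≈ 0.2487.

α ≈ 0.2487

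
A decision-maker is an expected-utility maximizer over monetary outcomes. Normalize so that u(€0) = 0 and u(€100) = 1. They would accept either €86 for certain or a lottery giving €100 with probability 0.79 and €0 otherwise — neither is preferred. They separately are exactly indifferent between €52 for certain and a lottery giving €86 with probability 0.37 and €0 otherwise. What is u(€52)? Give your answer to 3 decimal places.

0.292

The first gamble pins u(€86): it must equal 0.79·1 + 0.21·0 = 0.79.
Chaining: u(€52) = 0.37·0.79 + 0.63·0.00 = 0.2923.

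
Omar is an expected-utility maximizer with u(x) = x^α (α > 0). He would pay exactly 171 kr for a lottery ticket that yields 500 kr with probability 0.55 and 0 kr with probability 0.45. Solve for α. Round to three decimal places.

α ≈ 0.557

EU(lottery) = 0.55·500^α + 0.45·0 = 0.55·500^α.
Equating: 171^α = 0.55·500^α, i.e. 0.3420^α = 0.55.
Taking logs: α·ln(171/500) = ln(0.55), so α = -0.597837 / -1.072945 ≈ 0.557.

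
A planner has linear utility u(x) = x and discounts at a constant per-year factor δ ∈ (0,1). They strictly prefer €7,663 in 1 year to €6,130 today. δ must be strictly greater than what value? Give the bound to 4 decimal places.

Comparing present values: 6130 < δ·7663.
So δ > 6130/7663 = 0.79995.

δ > 0.7999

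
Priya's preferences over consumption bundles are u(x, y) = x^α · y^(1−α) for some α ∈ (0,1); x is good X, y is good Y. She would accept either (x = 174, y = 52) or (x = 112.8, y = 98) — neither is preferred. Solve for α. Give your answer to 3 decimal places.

α ≈ 0.594

Indifference: 174^α · 52^(1−α) = 112.8^α · 98^(1−α).
Rearrange to (174/112.8)^α = (98/52)^(1−α) and take logs: α·0.433439 = (1−α)·0.633724.
With A = 0.433439 and B = 0.633724: α·A = (1−α)·B, so α = B/(A+B) = 0.633724/1.067163 ≈ 0.594.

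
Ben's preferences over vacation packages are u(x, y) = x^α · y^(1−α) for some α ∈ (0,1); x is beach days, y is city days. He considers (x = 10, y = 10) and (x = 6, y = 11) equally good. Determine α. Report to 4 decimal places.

α ≈ 0.1572

Indifference: 10^α · 10^(1−α) = 6^α · 11^(1−α).
Rearrange to (10/6)^α = (11/10)^(1−α) and take logs: α·0.5108256 = (1−α)·0.0953102.
Thus α·(0.6061358) = 0.0953102, so α = 0.0953102/0.6061358 ≈ 0.1572.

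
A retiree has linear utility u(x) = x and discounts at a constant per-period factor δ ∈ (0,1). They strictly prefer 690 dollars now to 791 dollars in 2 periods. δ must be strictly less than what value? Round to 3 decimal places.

δ < 0.934

The preference means 690 > δ^2·791.
Dividing by 791: δ^2 < 0.87231. Both sides are positive, so the square root keeps the direction.
δ < (690/791)^(1/2) ≈ 0.934.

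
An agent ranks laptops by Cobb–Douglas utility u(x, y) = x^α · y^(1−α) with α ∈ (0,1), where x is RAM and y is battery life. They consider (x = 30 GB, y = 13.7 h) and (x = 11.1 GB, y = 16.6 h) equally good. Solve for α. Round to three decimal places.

Indifference: 30^α · 13.7^(1−α) = 11.1^α · 16.6^(1−α).
Rearrange to (30/11.1)^α = (16.6/13.7)^(1−α) and take logs: α·0.994252 = (1−α)·0.192007.
Thus α·(1.186259) = 0.192007, so α = 0.192007/1.186259 ≈ 0.162.

α ≈ 0.162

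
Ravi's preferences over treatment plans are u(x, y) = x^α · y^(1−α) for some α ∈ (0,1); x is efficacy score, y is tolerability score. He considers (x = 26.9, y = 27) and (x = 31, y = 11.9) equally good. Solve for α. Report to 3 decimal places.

α ≈ 0.852

The Cobb–Douglas utilities coincide, so 26.9^α·27^(1−α) = 31^α·11.9^(1−α).
Rearrange to (26.9/31)^α = (11.9/27)^(1−α) and take logs: α·-0.141861 = (1−α)·-0.819298.
So α/(1−α) = (-0.819298)/(-0.141861) = 5.775358, and α = 5.775358/6.775358 ≈ 0.852.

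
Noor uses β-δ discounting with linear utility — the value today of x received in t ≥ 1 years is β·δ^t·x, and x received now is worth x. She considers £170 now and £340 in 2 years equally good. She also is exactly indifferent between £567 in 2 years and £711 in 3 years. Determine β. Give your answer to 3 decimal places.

β ≈ 0.786

The second indifference involves only future payoffs, so β cancels: β·δ^2·567 = β·δ^3·711, giving δ = 567/711 = 0.79747.
Substituting δ into 170 = β·δ^2·340: β = 170/(216.225) ≈ 0.786.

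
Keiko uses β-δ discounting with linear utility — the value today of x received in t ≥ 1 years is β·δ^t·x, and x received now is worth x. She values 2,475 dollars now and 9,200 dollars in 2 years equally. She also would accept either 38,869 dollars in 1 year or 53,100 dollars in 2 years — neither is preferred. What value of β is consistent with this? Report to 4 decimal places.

β ≈ 0.5021

From the later pair, β·δ^1·38869 = β·δ^2·53100; dividing through, δ = 38869/53100 = 0.73200.
Now use the now-vs-future pair: 2475 = β·δ^2·9200 gives β = 2475/(0.53582·9200) ≈ 0.5021.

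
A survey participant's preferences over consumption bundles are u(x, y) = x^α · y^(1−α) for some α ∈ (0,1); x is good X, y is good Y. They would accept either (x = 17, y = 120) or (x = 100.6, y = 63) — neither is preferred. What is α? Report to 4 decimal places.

Set the two utilities equal: 17^α·120^(1−α) = 100.6^α·63^(1−α).
Rearrange to (17/100.6)^α = (63/120)^(1−α) and take logs: α·-1.7779389 = (1−α)·-0.6443570.
Thus α·(-2.4222959) = -0.6443570, so α = -0.6443570/-2.4222959 ≈ 0.2660.

α ≈ 0.2660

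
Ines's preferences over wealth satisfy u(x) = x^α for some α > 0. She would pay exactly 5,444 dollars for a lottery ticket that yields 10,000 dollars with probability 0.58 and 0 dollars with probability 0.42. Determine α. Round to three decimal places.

α ≈ 0.896

The lottery's expected utility is 0.58·u(10000) + 0.42·u(0) = 0.58·10000^α (since u(0) = 0 for α > 0).
Setting u(5444) equal to that: 5444^α = 0.58·10000^α ⇒ (5444/10000)^α = 0.58.
Taking logs: α·ln(5444/10000) = ln(0.58), so α = -0.544727 / -0.608071 ≈ 0.896.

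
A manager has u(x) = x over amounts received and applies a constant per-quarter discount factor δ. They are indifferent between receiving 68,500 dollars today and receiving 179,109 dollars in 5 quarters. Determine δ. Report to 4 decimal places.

Equating discounted utilities: u(68500) = δ^5·u(179109) ⇒ δ^5 = u(68500)/u(179109).
With u(x) = x: δ^5 = 68500/179109 = 0.38245.
So δ = 0.38245^(1/5) ≈ 0.8251.

δ ≈ 0.8251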